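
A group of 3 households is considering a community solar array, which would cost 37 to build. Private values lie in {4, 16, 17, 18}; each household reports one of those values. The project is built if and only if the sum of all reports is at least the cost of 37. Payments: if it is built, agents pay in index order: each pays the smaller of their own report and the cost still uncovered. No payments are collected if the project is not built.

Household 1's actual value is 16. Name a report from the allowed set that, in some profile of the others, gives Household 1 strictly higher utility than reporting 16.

Suppose Household 2 reports 16 and Household 3 reports 17.
Report 16: project built, pays 16, utility 16 - 16 = 0.
Report 4: project built, pays 4, utility 16 - 4 = 12.
So reporting 4 beats truth here (12 > 0).

4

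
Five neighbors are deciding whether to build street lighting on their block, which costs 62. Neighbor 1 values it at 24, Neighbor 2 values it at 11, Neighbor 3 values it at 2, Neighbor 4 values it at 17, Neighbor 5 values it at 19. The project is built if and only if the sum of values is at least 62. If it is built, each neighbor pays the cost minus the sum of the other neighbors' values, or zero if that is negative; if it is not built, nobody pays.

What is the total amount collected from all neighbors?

Total value 73 ≥ cost 62, so it is built.
Neighbor 1: others sum to 49; max(0, 62 - 49) = 13.
Neighbor 2: others sum to 62; max(0, 62 - 62) = 0.
Neighbor 3: others sum to 71; max(0, 62 - 71) = 0.
Neighbor 4: others sum to 56; max(0, 62 - 56) = 6.
Neighbor 5: others sum to 54; max(0, 62 - 54) = 8.
Total collected = 13 + 0 + 0 + 6 + 8 = 27.

27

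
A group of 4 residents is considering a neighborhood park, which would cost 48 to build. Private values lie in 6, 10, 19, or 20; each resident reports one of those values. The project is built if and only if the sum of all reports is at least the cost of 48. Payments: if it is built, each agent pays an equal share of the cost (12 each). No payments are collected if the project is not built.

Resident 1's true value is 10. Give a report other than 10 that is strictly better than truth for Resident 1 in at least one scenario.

6

Suppose Resident 2 reports 10, Resident 3 reports 10 and Resident 4 reports 19.
Report 10: project built, pays 12, utility 10 - 12 = -2.
Report 6: project not built, utility 0.
So reporting 6 beats truth here (0 > -2).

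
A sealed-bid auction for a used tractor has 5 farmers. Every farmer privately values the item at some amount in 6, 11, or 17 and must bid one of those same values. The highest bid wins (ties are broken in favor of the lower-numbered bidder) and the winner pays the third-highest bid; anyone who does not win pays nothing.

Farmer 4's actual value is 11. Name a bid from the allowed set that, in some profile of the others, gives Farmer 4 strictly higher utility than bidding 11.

Suppose Farmer 1 bids 6, Farmer 2 bids 6, Farmer 3 bids 6 and Farmer 5 bids 17.
Bid 11: loses, pays 0, utility 0.
Bid 17: wins, pays 6, utility 11 - 6 = 5.
So bidding 17 beats truth here (5 > 0).

17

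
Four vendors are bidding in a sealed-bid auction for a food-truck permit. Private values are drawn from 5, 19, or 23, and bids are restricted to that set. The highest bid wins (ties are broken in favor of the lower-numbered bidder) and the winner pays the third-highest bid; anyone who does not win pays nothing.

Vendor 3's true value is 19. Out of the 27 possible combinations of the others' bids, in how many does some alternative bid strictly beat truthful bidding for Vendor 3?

Others bid (5, 5, 23): truth gives 0; bid 23 gives 14 > 0. Violating.
Others bid (5, 19, 5): truth gives 0; bid 23 gives 14 > 0. Violating.
Others bid (19, 5, 5): truth gives 0; bid 23 gives 14 > 0. Violating.
Others bid (5, 5, 5): truth gives 14; no alternative beats it.
Others bid (5, 5, 19): truth gives 14; no alternative beats it.
(Checking all 27 profiles: 3 have a profitable deviation, 24 do not.)

3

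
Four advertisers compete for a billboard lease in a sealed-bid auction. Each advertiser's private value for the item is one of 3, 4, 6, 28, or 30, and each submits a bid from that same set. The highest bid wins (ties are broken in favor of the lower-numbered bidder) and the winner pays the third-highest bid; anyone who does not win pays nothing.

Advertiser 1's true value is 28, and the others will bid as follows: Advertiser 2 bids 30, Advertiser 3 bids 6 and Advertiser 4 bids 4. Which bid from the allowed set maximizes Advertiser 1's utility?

Bid 3: loses, pays 0, utility 0.
Bid 4: loses, pays 0, utility 0.
Bid 6: loses, pays 0, utility 0.
Bid 28: loses, pays 0, utility 0.
Bid 30: wins, pays 6, utility 28 - 6 = 22.
The best choice is 30 with utility 22.

30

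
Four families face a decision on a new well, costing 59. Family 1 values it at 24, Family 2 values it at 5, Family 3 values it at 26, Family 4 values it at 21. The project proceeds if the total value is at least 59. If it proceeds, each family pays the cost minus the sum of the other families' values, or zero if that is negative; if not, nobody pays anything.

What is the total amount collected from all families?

20

Total value 76 ≥ cost 59, so it is built.
Family 1: others sum to 52; max(0, 59 - 52) = 7.
Family 2: others sum to 71; max(0, 59 - 71) = 0.
Family 3: others sum to 50; max(0, 59 - 50) = 9.
Family 4: others sum to 55; max(0, 59 - 55) = 4.
Total collected = 7 + 0 + 9 + 4 = 20.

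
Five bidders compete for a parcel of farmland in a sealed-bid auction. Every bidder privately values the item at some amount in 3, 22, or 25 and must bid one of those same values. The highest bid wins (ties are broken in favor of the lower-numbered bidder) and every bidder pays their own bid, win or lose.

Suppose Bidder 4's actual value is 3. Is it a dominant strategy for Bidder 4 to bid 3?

Yes

Check each profile of the others' bids and compare truth against every alternative bid.
Others bid (3, 3, 3, 25): truth gives -3, best alternative gives -22.
Others bid (3, 3, 22, 3): truth gives -3, best alternative gives -22.
Others bid (3, 3, 22, 22): truth gives -3, best alternative gives -22.
Others bid (3, 3, 22, 25): truth gives -3, best alternative gives -22.
Others bid (3, 3, 25, 3): truth gives -3, best alternative gives -22.
Others bid (3, 3, 25, 22): truth gives -3, best alternative gives -22.
(Remaining 75 profiles checked similarly; truth is weakly best in each.)
In every case the truthful bid is at least as good as any alternative, so it is a dominant strategy.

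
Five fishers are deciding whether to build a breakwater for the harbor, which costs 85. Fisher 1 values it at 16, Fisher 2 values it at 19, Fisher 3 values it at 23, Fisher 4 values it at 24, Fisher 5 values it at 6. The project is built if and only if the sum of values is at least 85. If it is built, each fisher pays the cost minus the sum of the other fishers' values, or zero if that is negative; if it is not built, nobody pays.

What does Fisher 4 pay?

21

Total value 88 ≥ cost 85, so the project is built.
The other fishers' values sum to 64.
Cost minus that sum is 85 - 64 = 21.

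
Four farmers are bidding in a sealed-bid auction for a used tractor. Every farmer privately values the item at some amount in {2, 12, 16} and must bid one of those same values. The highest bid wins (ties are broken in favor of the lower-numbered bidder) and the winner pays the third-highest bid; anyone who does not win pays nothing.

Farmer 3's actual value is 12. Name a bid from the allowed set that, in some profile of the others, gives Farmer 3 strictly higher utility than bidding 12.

16

Suppose Farmer 1 bids 2, Farmer 2 bids 2 and Farmer 4 bids 16.
Bid 12: loses, pays 0, utility 0.
Bid 16: wins, pays 2, utility 12 - 2 = 10.
So bidding 16 beats truth here (10 > 0).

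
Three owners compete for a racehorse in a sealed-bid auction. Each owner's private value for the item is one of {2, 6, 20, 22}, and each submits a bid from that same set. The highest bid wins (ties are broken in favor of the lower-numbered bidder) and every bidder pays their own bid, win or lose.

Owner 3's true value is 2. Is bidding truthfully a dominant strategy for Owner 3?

Yes

Check each profile of the others' bids and compare truth against every alternative bid.
Others bid (2, 6): truth gives -2, best alternative gives -6.
Others bid (2, 20): truth gives -2, best alternative gives -6.
Others bid (2, 22): truth gives -2, best alternative gives -6.
Others bid (6, 2): truth gives -2, best alternative gives -6.
Others bid (6, 6): truth gives -2, best alternative gives -6.
Others bid (6, 20): truth gives -2, best alternative gives -6.
(Remaining 10 profiles checked similarly; truth is weakly best in each.)
In every case the truthful bid is at least as good as any alternative, so it is a dominant strategy.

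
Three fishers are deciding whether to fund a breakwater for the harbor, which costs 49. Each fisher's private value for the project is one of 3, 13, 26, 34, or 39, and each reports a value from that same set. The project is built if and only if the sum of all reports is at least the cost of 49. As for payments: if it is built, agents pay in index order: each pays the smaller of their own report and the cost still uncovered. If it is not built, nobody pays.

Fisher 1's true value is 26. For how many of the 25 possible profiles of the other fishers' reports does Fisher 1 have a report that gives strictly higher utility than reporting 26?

Others report (3, 34): truth gives 0; report 13 gives 13 > 0. Violating.
Others report (3, 39): truth gives 0; report 13 gives 13 > 0. Violating.
Others report (13, 26): truth gives 0; report 13 gives 13 > 0. Violating.
Others report (13, 34): truth gives 0; report 3 gives 23 > 0. Violating.
Others report (3, 3): truth gives 0; no alternative beats it.
Others report (3, 13): truth gives 0; no alternative beats it.
(Checking all 25 profiles: 19 have a profitable deviation, 6 do not.)

19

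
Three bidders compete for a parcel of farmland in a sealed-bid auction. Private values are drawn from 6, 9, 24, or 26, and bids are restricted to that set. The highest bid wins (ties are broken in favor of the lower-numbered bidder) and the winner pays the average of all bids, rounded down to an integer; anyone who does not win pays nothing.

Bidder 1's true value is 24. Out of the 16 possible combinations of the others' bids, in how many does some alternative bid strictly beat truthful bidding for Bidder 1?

8

Others bid (6, 6): truth gives 12; bid 6 gives 18 > 12. Violating.
Others bid (6, 9): truth gives 11; bid 9 gives 16 > 11. Violating.
Others bid (6, 26): truth gives 0; bid 26 gives 5 > 0. Violating.
Others bid (9, 6): truth gives 11; bid 9 gives 16 > 11. Violating.
Others bid (6, 24): truth gives 6; no alternative beats it.
Others bid (9, 24): truth gives 5; no alternative beats it.
(Checking all 16 profiles: 8 have a profitable deviation, 8 do not.)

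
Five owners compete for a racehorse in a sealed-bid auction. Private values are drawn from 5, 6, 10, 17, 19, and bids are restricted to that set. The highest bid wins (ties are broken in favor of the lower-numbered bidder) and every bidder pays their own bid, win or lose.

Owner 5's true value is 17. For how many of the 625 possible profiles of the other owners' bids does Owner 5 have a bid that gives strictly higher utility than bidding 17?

Others bid (5, 5, 5, 5): truth gives 0; bid 6 gives 11 > 0. Violating.
Others bid (5, 5, 5, 6): truth gives 0; bid 10 gives 7 > 0. Violating.
Others bid (5, 5, 5, 17): truth gives -17; bid 19 gives -2 > -17. Violating.
Others bid (5, 5, 5, 19): truth gives -17; bid 5 gives -5 > -17. Violating.
Others bid (5, 5, 5, 10): truth gives 0; no alternative beats it.
Others bid (5, 5, 6, 10): truth gives 0; no alternative beats it.
(Checking all 625 profiles: 560 have a profitable deviation, 65 do not.)

560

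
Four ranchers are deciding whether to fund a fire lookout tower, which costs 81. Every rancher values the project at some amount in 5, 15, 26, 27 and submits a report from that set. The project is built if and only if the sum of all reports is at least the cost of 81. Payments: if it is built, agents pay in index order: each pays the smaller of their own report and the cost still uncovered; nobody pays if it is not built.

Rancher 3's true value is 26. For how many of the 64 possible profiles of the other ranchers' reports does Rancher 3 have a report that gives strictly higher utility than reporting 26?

Others report (15, 26, 26): truth gives 0; report 15 gives 11 > 0. Violating.
Others report (15, 26, 27): truth gives 0; report 15 gives 11 > 0. Violating.
Others report (15, 27, 26): truth gives 0; report 15 gives 11 > 0. Violating.
Others report (15, 27, 27): truth gives 0; report 15 gives 11 > 0. Violating.
Others report (5, 5, 5): truth gives 0; no alternative beats it.
Others report (5, 5, 15): truth gives 0; no alternative beats it.
(Checking all 64 profiles: 20 have a profitable deviation, 44 do not.)

20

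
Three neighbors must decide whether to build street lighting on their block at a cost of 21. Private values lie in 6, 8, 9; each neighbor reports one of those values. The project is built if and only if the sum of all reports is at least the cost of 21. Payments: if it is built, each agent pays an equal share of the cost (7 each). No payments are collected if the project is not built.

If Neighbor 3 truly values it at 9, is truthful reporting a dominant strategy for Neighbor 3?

Check each profile of the others' reports and compare truth against every alternative report.
Others report (6, 6): truth gives 2, best alternative gives 0.
Others report (6, 8): truth gives 2, best alternative gives 2.
Others report (6, 9): truth gives 2, best alternative gives 2.
Others report (8, 6): truth gives 2, best alternative gives 2.
Others report (8, 8): truth gives 2, best alternative gives 2.
Others report (8, 9): truth gives 2, best alternative gives 2.
(Remaining 3 profiles checked similarly; truth is weakly best in each.)
In every case the truthful report is at least as good as any alternative, so it is a dominant strategy.

Yes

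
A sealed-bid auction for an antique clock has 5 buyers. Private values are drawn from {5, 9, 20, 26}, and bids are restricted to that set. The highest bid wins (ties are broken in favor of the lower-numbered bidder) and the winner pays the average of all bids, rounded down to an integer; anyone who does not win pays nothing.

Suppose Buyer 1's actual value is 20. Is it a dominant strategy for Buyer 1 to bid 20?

Consider the case where Buyer 2 bids 5, Buyer 3 bids 5, Buyer 4 bids 5 and Buyer 5 bids 5.
Truthful bid 20: wins, pays 8, utility 20 - 8 = 12.
Bid 5 instead: wins, pays 5, utility 20 - 5 = 15.
Since 15 > 12, bidding 5 is strictly better here, so truthful bidding is not dominant.

No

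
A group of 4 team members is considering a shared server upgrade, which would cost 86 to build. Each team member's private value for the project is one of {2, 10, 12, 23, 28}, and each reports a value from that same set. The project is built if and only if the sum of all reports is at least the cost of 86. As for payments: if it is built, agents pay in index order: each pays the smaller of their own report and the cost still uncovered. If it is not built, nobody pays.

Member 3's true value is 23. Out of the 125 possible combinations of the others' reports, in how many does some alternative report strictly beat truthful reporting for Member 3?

Others report (23, 23, 28): truth gives 0; report 12 gives 11 > 0. Violating.
Others report (23, 28, 23): truth gives 0; report 12 gives 11 > 0. Violating.
Others report (23, 28, 28): truth gives 0; report 10 gives 13 > 0. Violating.
Others report (28, 23, 23): truth gives 0; report 12 gives 11 > 0. Violating.
Others report (2, 2, 2): truth gives 0; no alternative beats it.
Others report (2, 2, 10): truth gives 0; no alternative beats it.
(Checking all 125 profiles: 7 have a profitable deviation, 118 do not.)

7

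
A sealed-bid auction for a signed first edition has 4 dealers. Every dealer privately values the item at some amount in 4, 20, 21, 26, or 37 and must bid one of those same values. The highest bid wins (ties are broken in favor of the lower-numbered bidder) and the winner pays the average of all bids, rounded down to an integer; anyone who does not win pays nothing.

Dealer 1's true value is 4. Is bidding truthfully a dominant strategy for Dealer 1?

Yes

Check each profile of the others' bids and compare truth against every alternative bid.
Others bid (20, 20, 20): truth gives 0, best alternative gives -16.
Others bid (4, 20, 20): truth gives 0, best alternative gives -12.
Others bid (20, 4, 20): truth gives 0, best alternative gives -12.
Others bid (20, 20, 4): truth gives 0, best alternative gives -12.
Others bid (4, 4, 20): truth gives 0, best alternative gives -8.
Others bid (4, 20, 4): truth gives 0, best alternative gives -8.
(Remaining 119 profiles checked similarly; truth is weakly best in each.)
In every case the truthful bid is at least as good as any alternative, so it is a dominant strategy.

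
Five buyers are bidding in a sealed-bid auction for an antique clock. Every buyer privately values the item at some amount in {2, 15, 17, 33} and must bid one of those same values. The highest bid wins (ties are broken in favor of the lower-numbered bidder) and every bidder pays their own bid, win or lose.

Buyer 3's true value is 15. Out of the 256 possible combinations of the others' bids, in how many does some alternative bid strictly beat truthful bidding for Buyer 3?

252

Others bid (2, 2, 2, 17): truth gives -15; bid 2 gives -2 > -15. Violating.
Others bid (2, 2, 2, 33): truth gives -15; bid 2 gives -2 > -15. Violating.
Others bid (2, 2, 15, 17): truth gives -15; bid 2 gives -2 > -15. Violating.
Others bid (2, 2, 15, 33): truth gives -15; bid 2 gives -2 > -15. Violating.
Others bid (2, 2, 2, 2): truth gives 0; no alternative beats it.
Others bid (2, 2, 2, 15): truth gives 0; no alternative beats it.
(Checking all 256 profiles: 252 have a profitable deviation, 4 do not.)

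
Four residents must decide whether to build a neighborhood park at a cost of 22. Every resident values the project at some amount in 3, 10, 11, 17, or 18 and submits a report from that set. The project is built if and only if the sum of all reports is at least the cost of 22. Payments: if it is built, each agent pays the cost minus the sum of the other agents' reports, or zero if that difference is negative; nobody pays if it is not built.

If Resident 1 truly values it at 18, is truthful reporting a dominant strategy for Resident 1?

Yes

Check each profile of the others' reports and compare truth against every alternative report.
Others report (3, 3, 17): truth gives 18, best alternative gives 18.
Others report (3, 3, 18): truth gives 18, best alternative gives 18.
Others report (3, 10, 10): truth gives 18, best alternative gives 18.
Others report (3, 10, 11): truth gives 18, best alternative gives 18.
Others report (3, 10, 17): truth gives 18, best alternative gives 18.
Others report (3, 10, 18): truth gives 18, best alternative gives 18.
(Remaining 119 profiles checked similarly; truth is weakly best in each.)
In every case the truthful report is at least as good as any alternative, so it is a dominant strategy.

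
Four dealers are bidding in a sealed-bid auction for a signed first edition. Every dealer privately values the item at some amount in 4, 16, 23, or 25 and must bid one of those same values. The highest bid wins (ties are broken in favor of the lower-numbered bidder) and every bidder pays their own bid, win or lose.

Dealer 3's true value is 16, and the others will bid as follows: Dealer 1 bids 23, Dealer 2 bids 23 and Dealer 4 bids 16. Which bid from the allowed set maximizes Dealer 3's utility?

4

Bid 4: loses but pays 4, utility -4.
Bid 16: loses but pays 16, utility -16.
Bid 23: loses but pays 23, utility -23.
Bid 25: wins, pays 25, utility 16 - 25 = -9.
The best choice is 4 with utility -4.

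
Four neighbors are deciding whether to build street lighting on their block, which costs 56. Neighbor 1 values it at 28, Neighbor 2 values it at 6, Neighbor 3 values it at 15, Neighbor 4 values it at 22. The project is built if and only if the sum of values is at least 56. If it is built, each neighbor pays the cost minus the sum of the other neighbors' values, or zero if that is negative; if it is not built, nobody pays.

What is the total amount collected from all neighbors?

20

Total value 71 ≥ cost 56, so it is built.
Neighbor 1: others sum to 43; max(0, 56 - 43) = 13.
Neighbor 2: others sum to 65; max(0, 56 - 65) = 0.
Neighbor 3: others sum to 56; max(0, 56 - 56) = 0.
Neighbor 4: others sum to 49; max(0, 56 - 49) = 7.
Total collected = 13 + 0 + 0 + 7 = 20.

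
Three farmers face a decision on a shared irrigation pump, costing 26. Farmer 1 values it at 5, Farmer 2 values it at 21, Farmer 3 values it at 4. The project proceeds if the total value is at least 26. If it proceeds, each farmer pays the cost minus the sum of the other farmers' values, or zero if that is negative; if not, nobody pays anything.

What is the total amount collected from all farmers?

18

Total value 30 ≥ cost 26, so it is built.
Farmer 1: others sum to 25; max(0, 26 - 25) = 1.
Farmer 2: others sum to 9; max(0, 26 - 9) = 17.
Farmer 3: others sum to 26; max(0, 26 - 26) = 0.
Total collected = 1 + 17 + 0 = 18.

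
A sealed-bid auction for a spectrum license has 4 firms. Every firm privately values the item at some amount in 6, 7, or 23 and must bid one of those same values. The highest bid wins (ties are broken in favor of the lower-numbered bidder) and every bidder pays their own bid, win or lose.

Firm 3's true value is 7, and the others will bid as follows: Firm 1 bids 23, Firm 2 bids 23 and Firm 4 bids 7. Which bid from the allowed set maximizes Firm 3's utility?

6

Bid 6: loses but pays 6, utility -6.
Bid 7: loses but pays 7, utility -7.
Bid 23: loses but pays 23, utility -23.
The best choice is 6 with utility -6.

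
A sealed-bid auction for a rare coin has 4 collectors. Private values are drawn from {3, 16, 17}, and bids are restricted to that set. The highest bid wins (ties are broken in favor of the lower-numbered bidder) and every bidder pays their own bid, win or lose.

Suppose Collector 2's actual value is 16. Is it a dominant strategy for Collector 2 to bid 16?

Consider the case where Collector 1 bids 3, Collector 3 bids 3 and Collector 4 bids 17.
Truthful bid 16: loses but pays 16, utility -16.
Bid 3 instead: loses but pays 3, utility -3.
Since -3 > -16, bidding 3 is strictly better here, so truthful bidding is not dominant.

No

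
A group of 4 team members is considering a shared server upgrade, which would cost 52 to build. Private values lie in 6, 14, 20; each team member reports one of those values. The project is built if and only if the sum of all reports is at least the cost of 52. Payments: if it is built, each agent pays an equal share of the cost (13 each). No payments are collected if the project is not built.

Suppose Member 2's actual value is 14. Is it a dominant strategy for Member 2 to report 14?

No

Consider the case where Member 1 reports 6, Member 3 reports 6 and Member 4 reports 20.
Truthful report 14: project not built, utility 0.
Report 20 instead: project built, pays 13, utility 14 - 13 = 1.
Since 1 > 0, reporting 20 is strictly better here, so truthful reporting is not dominant.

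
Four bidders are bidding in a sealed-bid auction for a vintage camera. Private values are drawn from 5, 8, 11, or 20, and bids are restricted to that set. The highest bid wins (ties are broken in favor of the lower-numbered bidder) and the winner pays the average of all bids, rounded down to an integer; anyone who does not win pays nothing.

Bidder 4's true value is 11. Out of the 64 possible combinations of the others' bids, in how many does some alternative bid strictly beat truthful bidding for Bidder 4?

Others bid (5, 5, 5): truth gives 5; bid 8 gives 6 > 5. Violating.
Others bid (5, 5, 11): truth gives 0; bid 20 gives 1 > 0. Violating.
Others bid (5, 11, 5): truth gives 0; bid 20 gives 1 > 0. Violating.
Others bid (11, 5, 5): truth gives 0; bid 20 gives 1 > 0. Violating.
Others bid (5, 5, 8): truth gives 4; no alternative beats it.
Others bid (5, 5, 20): truth gives 0; no alternative beats it.
(Checking all 64 profiles: 4 have a profitable deviation, 60 do not.)

4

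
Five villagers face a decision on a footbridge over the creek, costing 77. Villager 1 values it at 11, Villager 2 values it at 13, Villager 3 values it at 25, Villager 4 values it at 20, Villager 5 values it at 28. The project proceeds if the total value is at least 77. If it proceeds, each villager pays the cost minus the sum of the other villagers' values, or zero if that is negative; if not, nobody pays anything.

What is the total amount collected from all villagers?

Total value 97 ≥ cost 77, so it is built.
Villager 1: others sum to 86; max(0, 77 - 86) = 0.
Villager 2: others sum to 84; max(0, 77 - 84) = 0.
Villager 3: others sum to 72; max(0, 77 - 72) = 5.
Villager 4: others sum to 77; max(0, 77 - 77) = 0.
Villager 5: others sum to 69; max(0, 77 - 69) = 8.
Total collected = 0 + 0 + 5 + 0 + 8 = 13.

13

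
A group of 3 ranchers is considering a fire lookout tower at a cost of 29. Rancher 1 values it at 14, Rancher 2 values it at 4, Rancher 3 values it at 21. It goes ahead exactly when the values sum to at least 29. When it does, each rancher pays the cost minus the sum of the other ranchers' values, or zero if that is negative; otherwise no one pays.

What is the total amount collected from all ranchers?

15

Total value 39 ≥ cost 29, so it is built.
Rancher 1: others sum to 25; max(0, 29 - 25) = 4.
Rancher 2: others sum to 35; max(0, 29 - 35) = 0.
Rancher 3: others sum to 18; max(0, 29 - 18) = 11.
Total collected = 4 + 0 + 11 = 15.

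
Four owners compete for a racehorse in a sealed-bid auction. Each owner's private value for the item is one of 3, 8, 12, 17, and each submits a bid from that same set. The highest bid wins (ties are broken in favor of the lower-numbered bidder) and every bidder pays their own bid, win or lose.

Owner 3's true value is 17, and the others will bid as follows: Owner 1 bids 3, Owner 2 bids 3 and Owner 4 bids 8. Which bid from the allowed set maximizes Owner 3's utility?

8

Bid 3: loses but pays 3, utility -3.
Bid 8: wins, pays 8, utility 17 - 8 = 9.
Bid 12: wins, pays 12, utility 17 - 12 = 5.
Bid 17: wins, pays 17, utility 17 - 17 = 0.
The best choice is 8 with utility 9.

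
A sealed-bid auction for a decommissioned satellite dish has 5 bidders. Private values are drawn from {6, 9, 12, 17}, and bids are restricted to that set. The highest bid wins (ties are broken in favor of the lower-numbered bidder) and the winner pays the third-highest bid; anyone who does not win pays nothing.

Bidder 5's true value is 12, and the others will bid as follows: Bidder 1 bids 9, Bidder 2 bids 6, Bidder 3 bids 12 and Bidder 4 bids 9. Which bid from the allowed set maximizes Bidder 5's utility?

Bid 6: loses, pays 0, utility 0.
Bid 9: loses, pays 0, utility 0.
Bid 12: loses, pays 0, utility 0.
Bid 17: wins, pays 9, utility 12 - 9 = 3.
The best choice is 17 with utility 3.

17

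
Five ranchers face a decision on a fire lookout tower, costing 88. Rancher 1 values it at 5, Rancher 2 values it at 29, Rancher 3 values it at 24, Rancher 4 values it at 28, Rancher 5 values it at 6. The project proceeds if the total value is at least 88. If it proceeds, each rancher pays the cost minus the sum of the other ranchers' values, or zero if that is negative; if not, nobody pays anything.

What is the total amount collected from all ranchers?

72

Total value 92 ≥ cost 88, so it is built.
Rancher 1: others sum to 87; max(0, 88 - 87) = 1.
Rancher 2: others sum to 63; max(0, 88 - 63) = 25.
Rancher 3: others sum to 68; max(0, 88 - 68) = 20.
Rancher 4: others sum to 64; max(0, 88 - 64) = 24.
Rancher 5: others sum to 86; max(0, 88 - 86) = 2.
Total collected = 1 + 25 + 20 + 24 + 2 = 72.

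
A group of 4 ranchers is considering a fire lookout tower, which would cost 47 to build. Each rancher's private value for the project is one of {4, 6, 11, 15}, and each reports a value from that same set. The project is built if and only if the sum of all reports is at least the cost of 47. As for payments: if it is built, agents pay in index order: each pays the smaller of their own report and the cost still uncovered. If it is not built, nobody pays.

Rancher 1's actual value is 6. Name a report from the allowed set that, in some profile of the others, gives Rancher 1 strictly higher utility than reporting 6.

Suppose Rancher 2 reports 15, Rancher 3 reports 15 and Rancher 4 reports 15.
Report 6: project built, pays 6, utility 6 - 6 = 0.
Report 4: project built, pays 4, utility 6 - 4 = 2.
So reporting 4 beats truth here (2 > 0).

4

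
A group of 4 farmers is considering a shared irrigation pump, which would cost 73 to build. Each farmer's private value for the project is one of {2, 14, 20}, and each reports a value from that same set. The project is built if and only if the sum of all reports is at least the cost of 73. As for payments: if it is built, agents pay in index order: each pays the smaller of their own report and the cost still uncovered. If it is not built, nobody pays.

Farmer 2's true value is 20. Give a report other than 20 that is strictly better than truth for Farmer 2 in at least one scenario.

14

Suppose Farmer 1 reports 20, Farmer 3 reports 20 and Farmer 4 reports 20.
Report 20: project built, pays 20, utility 20 - 20 = 0.
Report 14: project built, pays 14, utility 20 - 14 = 6.
So reporting 14 beats truth here (6 > 0).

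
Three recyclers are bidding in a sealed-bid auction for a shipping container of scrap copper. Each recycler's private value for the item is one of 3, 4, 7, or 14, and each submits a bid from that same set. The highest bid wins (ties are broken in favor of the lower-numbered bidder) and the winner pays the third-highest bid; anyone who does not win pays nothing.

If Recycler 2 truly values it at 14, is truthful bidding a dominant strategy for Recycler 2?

Check each profile of the others' bids and compare truth against every alternative bid.
Others bid (3, 14): truth gives 11, best alternative gives 0.
Others bid (7, 3): truth gives 11, best alternative gives 0.
Others bid (4, 14): truth gives 10, best alternative gives 0.
Others bid (7, 4): truth gives 10, best alternative gives 0.
Others bid (7, 7): truth gives 7, best alternative gives 0.
Others bid (7, 14): truth gives 7, best alternative gives 0.
(Remaining 10 profiles checked similarly; truth is weakly best in each.)
In every case the truthful bid is at least as good as any alternative, so it is a dominant strategy.

Yes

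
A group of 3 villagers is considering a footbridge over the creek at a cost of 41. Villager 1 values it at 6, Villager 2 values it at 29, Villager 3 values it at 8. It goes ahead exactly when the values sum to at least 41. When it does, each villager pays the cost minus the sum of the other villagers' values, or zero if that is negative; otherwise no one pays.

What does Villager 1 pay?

Total value 43 ≥ cost 41, so the project is built.
The other villagers' values sum to 37.
Cost minus that sum is 41 - 37 = 4.

4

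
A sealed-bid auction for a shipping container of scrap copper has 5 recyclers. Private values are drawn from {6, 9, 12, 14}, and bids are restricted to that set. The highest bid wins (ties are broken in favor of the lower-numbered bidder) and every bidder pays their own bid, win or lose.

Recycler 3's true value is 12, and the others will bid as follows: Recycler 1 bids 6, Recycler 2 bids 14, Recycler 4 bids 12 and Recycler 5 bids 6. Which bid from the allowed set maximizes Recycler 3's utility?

6

Bid 6: loses but pays 6, utility -6.
Bid 9: loses but pays 9, utility -9.
Bid 12: loses but pays 12, utility -12.
Bid 14: loses but pays 14, utility -14.
The best choice is 6 with utility -6.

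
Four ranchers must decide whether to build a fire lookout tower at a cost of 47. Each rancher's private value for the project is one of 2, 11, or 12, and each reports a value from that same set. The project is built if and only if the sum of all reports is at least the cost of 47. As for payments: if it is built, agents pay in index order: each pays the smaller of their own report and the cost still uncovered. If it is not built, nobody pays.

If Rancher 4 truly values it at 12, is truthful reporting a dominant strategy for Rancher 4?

Check each profile of the others' reports and compare truth against every alternative report.
Others report (12, 12, 12): truth gives 1, best alternative gives 1.
Others report (2, 2, 2): truth gives 0, best alternative gives 0.
Others report (2, 2, 11): truth gives 0, best alternative gives 0.
Others report (2, 2, 12): truth gives 0, best alternative gives 0.
Others report (2, 11, 2): truth gives 0, best alternative gives 0.
Others report (2, 11, 11): truth gives 0, best alternative gives 0.
(Remaining 21 profiles checked similarly; truth is weakly best in each.)
In every case the truthful report is at least as good as any alternative, so it is a dominant strategy.

Yes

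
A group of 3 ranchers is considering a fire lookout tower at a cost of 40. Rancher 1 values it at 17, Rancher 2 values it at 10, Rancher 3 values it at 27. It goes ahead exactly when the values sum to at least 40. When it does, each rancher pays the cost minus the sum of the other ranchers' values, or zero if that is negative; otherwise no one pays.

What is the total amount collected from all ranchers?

16

Total value 54 ≥ cost 40, so it is built.
Rancher 1: others sum to 37; max(0, 40 - 37) = 3.
Rancher 2: others sum to 44; max(0, 40 - 44) = 0.
Rancher 3: others sum to 27; max(0, 40 - 27) = 13.
Total collected = 3 + 0 + 13 = 16.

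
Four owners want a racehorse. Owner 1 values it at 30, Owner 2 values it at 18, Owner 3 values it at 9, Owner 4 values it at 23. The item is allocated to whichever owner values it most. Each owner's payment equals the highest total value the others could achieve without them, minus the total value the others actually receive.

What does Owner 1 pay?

Owner 1 has the highest value and receives the item.
Without Owner 1, the item would go to the next-highest value, 23, so the others could achieve 23.
With Owner 1 present and winning, the others receive nothing, so their total is 0.
Payment = 23 - 0 = 23.

23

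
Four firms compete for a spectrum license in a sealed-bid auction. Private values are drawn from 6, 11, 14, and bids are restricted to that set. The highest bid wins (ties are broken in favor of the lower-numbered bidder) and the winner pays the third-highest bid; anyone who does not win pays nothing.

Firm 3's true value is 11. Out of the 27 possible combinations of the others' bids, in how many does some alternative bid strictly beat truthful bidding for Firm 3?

3

Others bid (6, 6, 14): truth gives 0; bid 14 gives 5 > 0. Violating.
Others bid (6, 11, 6): truth gives 0; bid 14 gives 5 > 0. Violating.
Others bid (11, 6, 6): truth gives 0; bid 14 gives 5 > 0. Violating.
Others bid (6, 6, 6): truth gives 5; no alternative beats it.
Others bid (6, 6, 11): truth gives 5; no alternative beats it.
(Checking all 27 profiles: 3 have a profitable deviation, 24 do not.)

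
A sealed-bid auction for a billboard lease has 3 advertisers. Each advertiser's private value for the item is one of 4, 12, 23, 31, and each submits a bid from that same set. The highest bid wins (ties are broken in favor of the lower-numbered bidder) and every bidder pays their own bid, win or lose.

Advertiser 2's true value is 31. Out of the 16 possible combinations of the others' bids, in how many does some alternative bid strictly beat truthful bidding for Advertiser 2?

10

Others bid (4, 4): truth gives 0; bid 12 gives 19 > 0. Violating.
Others bid (4, 12): truth gives 0; bid 12 gives 19 > 0. Violating.
Others bid (4, 23): truth gives 0; bid 23 gives 8 > 0. Violating.
Others bid (12, 4): truth gives 0; bid 23 gives 8 > 0. Violating.
Others bid (4, 31): truth gives 0; no alternative beats it.
Others bid (12, 31): truth gives 0; no alternative beats it.
(Checking all 16 profiles: 10 have a profitable deviation, 6 do not.)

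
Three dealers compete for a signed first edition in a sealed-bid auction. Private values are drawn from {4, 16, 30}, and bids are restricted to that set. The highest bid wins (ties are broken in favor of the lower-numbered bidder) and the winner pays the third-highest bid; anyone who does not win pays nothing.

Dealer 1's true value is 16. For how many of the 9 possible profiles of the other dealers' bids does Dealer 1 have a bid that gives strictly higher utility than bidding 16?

2

Others bid (4, 30): truth gives 0; bid 30 gives 12 > 0. Violating.
Others bid (30, 4): truth gives 0; bid 30 gives 12 > 0. Violating.
Others bid (4, 4): truth gives 12; no alternative beats it.
Others bid (4, 16): truth gives 12; no alternative beats it.
(Checking all 9 profiles: 2 have a profitable deviation, 7 do not.)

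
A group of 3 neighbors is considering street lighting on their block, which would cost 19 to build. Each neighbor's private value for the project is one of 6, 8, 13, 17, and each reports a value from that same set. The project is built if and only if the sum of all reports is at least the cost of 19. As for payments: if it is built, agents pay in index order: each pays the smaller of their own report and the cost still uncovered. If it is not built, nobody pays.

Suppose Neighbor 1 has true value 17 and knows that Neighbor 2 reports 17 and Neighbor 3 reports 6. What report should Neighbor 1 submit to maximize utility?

6

Report 6: project built, pays 6, utility 17 - 6 = 11.
Report 8: project built, pays 8, utility 17 - 8 = 9.
Report 13: project built, pays 13, utility 17 - 13 = 4.
Report 17: project built, pays 17, utility 17 - 17 = 0.
The best choice is 6 with utility 11.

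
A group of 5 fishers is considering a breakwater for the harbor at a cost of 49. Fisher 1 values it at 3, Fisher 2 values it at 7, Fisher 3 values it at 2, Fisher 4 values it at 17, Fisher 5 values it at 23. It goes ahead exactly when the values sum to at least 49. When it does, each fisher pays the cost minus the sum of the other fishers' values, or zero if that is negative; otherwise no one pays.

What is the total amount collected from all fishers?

38

Total value 52 ≥ cost 49, so it is built.
Fisher 1: others sum to 49; max(0, 49 - 49) = 0.
Fisher 2: others sum to 45; max(0, 49 - 45) = 4.
Fisher 3: others sum to 50; max(0, 49 - 50) = 0.
Fisher 4: others sum to 35; max(0, 49 - 35) = 14.
Fisher 5: others sum to 29; max(0, 49 - 29) = 20.
Total collected = 0 + 4 + 0 + 14 + 20 = 38.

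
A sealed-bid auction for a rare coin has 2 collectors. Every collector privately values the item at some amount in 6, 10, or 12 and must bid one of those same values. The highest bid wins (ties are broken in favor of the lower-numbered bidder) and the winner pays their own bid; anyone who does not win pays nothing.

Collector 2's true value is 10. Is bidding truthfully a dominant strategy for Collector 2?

Yes

Check each profile of the others' bids and compare truth against every alternative bid.
Others bid (6): truth gives 0, best alternative gives 0.
Others bid (10): truth gives 0, best alternative gives 0.
Others bid (12): truth gives 0, best alternative gives 0.
In every case the truthful bid is at least as good as any alternative, so it is a dominant strategy.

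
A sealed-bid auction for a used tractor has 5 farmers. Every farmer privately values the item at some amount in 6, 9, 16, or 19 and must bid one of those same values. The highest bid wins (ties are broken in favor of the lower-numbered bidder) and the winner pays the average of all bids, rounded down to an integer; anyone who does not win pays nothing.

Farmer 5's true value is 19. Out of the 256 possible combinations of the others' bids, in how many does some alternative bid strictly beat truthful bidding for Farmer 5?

10

Others bid (6, 6, 6, 6): truth gives 11; bid 9 gives 13 > 11. Violating.
Others bid (6, 6, 6, 9): truth gives 10; bid 16 gives 11 > 10. Violating.
Others bid (6, 6, 9, 6): truth gives 10; bid 16 gives 11 > 10. Violating.
Others bid (6, 9, 6, 6): truth gives 10; bid 16 gives 11 > 10. Violating.
Others bid (6, 6, 6, 16): truth gives 9; no alternative beats it.
Others bid (6, 6, 6, 19): truth gives 0; no alternative beats it.
(Checking all 256 profiles: 10 have a profitable deviation, 246 do not.)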